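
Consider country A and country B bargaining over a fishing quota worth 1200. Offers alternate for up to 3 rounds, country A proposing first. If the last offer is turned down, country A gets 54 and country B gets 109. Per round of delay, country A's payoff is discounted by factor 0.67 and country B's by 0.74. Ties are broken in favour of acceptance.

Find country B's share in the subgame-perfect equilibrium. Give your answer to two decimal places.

347.08

Round 3 (country A proposes): country B gets 109 if talks fail, so country A offers 109 and keeps 1091.
Round 2 (country B proposes): country A can get 1091 next round, worth 0.67 × 1091 = 730.97 now; country B offers that and keeps 469.03.
Round 1 (country A proposes): country B can get 469.03 next round, worth 0.74 × 469.03 = 347.0822 now; country A offers that and keeps 852.9178.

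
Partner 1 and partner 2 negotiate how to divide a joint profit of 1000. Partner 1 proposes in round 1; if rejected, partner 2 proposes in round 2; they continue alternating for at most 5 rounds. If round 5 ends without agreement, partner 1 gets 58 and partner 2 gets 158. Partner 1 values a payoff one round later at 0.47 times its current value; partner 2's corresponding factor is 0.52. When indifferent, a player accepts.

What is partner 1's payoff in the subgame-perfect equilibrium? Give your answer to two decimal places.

Round 5 (partner 1 proposes): partner 2 gets 158 if talks fail, so partner 1 offers 158 and keeps 842.
Round 4 (partner 2 proposes): partner 1 can get 842 next round, worth 0.47 × 842 = 395.74 now. Partner 2 offers 395.74 and keeps 1000 − 395.74 = 604.26.
Round 3 (partner 1 proposes): partner 2 can get 604.26 next round, worth 0.52 × 604.26 = 314.2152 now; partner 1 offers that and keeps 685.7848.
Round 2 (partner 2 proposes): partner 1 can get 685.7848 next round, worth 0.47 × 685.7848 = 322.318856 now, so partner 2 offers 322.318856, keeping 677.681144.
Round 1 (partner 1 proposes): partner 2 can get 677.681144 next round, worth 0.52 × 677.681144 = 352.39419488 now; partner 1 offers that and keeps 647.60580512.

647.61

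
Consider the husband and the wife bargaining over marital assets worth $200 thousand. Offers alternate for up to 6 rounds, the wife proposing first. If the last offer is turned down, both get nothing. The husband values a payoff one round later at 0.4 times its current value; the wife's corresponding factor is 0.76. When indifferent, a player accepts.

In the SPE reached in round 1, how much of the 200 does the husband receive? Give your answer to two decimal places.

32.43

Work backward from the last round.
Round 6 (the husband proposes): the wife will accept anything ≥ 0, so the husband offers 0 and keeps 200.
Round 5 (the wife proposes): the husband can get 200 next round, worth 0.4 × 200 = 80 now, so the wife offers 80, keeping 120.
Round 4 (the husband proposes): the wife can get 120 next round, worth 0.76 × 120 = 91.2 now; the husband offers that and keeps 108.8.
Round 3 (the wife proposes): the husband can get 108.8 next round, worth 0.4 × 108.8 = 43.52 now, so the wife offers 43.52, keeping 156.48.
Round 2 (the husband proposes): the wife can get 156.48 next round, worth 0.76 × 156.48 = 118.9248 now; the husband offers that and keeps 81.0752.
Round 1 (the wife proposes): the husband can get 81.0752 next round, worth 0.4 × 81.0752 = 32.43008 now. The wife offers 32.43008 and keeps 200 − 32.43008 = 167.56992.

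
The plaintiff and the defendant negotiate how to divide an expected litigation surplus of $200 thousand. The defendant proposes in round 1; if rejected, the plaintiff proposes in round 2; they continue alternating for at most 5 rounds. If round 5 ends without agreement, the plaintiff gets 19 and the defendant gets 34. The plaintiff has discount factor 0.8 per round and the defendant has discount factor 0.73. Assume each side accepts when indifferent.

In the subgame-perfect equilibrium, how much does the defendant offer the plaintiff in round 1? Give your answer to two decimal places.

Work backward from the last round.
Round 5 (the defendant proposes): the plaintiff gets 19 if talks fail, so the defendant offers 19 and keeps 181.
Round 4 (the plaintiff proposes): the defendant can get 181 next round, worth 0.73 × 181 = 132.13 now, so the plaintiff offers 132.13, keeping 67.87.
Round 3 (the defendant proposes): the plaintiff can get 67.87 next round, worth 0.8 × 67.87 = 54.296 now; the defendant offers that and keeps 145.704.
Round 2 (the plaintiff proposes): the defendant can get 145.704 next round, worth 0.73 × 145.704 = 106.36392 now. The plaintiff offers 106.36392 and keeps 200 − 106.36392 = 93.63608.
Round 1 (the defendant proposes): the plaintiff can get 93.63608 next round, worth 0.8 × 93.63608 = 74.908864 now. The defendant offers 74.908864 and keeps 200 − 74.908864 = 125.091136.

74.91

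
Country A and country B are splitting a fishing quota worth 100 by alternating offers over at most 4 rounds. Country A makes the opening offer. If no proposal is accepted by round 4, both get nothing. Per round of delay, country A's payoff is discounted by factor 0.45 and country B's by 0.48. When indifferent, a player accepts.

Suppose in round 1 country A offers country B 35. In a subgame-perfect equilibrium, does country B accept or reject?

Round 4 (country B proposes): rejection yields 0 for country A; country B offers 0 and keeps 100.
Round 3 (country A proposes): country B can get 100 next round, worth 0.48 × 100 = 48 now; country A offers that and keeps 52.
Round 2 (country B proposes): country A can get 52 next round, worth 0.45 × 52 = 23.4 now, so country B offers 23.4, keeping 76.6.
So by rejecting in round 1, country B gets 76.6 next round, worth 0.48 × 76.6 = 36.768 now.
Offer 35 < 36.768, so country B rejects.

Reject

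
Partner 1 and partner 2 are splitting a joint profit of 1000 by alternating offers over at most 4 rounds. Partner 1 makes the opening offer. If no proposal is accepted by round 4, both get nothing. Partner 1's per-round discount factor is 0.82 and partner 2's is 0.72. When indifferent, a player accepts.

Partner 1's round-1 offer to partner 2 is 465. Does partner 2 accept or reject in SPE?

Reject

Round 4 (partner 2 proposes): partner 1 will accept anything ≥ 0, so partner 2 offers 0 and keeps 1000.
Round 3 (partner 1 proposes): partner 2 can get 1000 next round, worth 0.72 × 1000 = 720 now. Partner 1 offers 720 and keeps 1000 − 720 = 280.
Round 2 (partner 2 proposes): partner 1 can get 280 next round, worth 0.82 × 280 = 229.6 now, so partner 2 offers 229.6, keeping 770.4.
So by rejecting in round 1, partner 2 gets 770.4 next round, worth 0.72 × 770.4 = 554.688 now.
Offer 465 < 554.688, so partner 2 rejects.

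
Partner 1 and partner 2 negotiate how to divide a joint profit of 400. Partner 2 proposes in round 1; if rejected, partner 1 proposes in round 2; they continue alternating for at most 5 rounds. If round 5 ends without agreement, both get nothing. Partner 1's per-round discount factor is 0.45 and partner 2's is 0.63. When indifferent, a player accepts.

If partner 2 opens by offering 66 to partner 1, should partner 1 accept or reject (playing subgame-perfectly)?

Round 5 (partner 2 proposes): rejection yields 0 for partner 1; partner 2 offers 0 and keeps 400.
Round 4 (partner 1 proposes): partner 2 can get 400 next round, worth 0.63 × 400 = 252 now; partner 1 offers that and keeps 148.
Round 3 (partner 2 proposes): partner 1 can get 148 next round, worth 0.45 × 148 = 66.6 now. Partner 2 offers 66.6 and keeps 400 − 66.6 = 333.4.
Round 2 (partner 1 proposes): partner 2 can get 333.4 next round, worth 0.63 × 333.4 = 210.042 now. Partner 1 offers 210.042 and keeps 400 − 210.042 = 189.958.
So by rejecting in round 1, partner 1 gets 189.958 next round, worth 0.45 × 189.958 = 85.4811 now.
Offer 66 < 85.4811, so partner 1 rejects.

Reject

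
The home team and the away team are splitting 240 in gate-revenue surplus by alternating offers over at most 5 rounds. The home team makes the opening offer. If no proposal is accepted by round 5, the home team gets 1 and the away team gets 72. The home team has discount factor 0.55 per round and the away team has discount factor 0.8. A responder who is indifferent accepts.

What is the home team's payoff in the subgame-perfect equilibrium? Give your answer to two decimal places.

Round 5 (the home team proposes): the away team gets 72 if talks fail, so the home team offers 72 and keeps 168.
Round 4 (the away team proposes): the home team can get 168 next round, worth 0.55 × 168 = 92.4 now. The away team offers 92.4 and keeps 240 − 92.4 = 147.6.
Round 3 (the home team proposes): the away team can get 147.6 next round, worth 0.8 × 147.6 = 118.08 now, so the home team offers 118.08, keeping 121.92.
Round 2 (the away team proposes): the home team can get 121.92 next round, worth 0.55 × 121.92 = 67.056 now, so the away team offers 67.056, keeping 172.944.
Round 1 (the home team proposes): the away team can get 172.944 next round, worth 0.8 × 172.944 = 138.3552 now. The home team offers 138.3552 and keeps 240 − 138.3552 = 101.6448.

101.64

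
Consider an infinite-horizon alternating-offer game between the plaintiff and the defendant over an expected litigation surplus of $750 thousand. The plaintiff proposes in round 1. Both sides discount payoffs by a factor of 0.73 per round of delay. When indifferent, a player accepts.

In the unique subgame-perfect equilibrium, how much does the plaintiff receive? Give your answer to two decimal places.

In a stationary SPE each proposer offers the other exactly their discounted continuation value.
If the plaintiff keeps x when proposing and the defendant keeps y when proposing, then x = 750 − 0.73y and y = 750 − 0.73x.
Solving: x = 750(1 − 0.73) / (1 − 0.73·0.73) = 202.5 / 0.4671 ≈ 433.5260.
The defendant gets 750 − 433.5260 ≈ 316.4740.

433.53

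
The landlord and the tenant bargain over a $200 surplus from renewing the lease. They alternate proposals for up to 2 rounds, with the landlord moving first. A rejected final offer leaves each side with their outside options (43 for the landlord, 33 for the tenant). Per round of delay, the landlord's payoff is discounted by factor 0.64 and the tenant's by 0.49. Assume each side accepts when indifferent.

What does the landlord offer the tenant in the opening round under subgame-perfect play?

By backward induction:
Round 2 (the tenant proposes): the landlord gets 43 if talks fail, so the tenant offers 43 and keeps 157.
Round 1 (the landlord proposes): the tenant can get 157 next round, worth 0.49 × 157 = 76.93 now, so the landlord offers 76.93, keeping 123.07.

76.93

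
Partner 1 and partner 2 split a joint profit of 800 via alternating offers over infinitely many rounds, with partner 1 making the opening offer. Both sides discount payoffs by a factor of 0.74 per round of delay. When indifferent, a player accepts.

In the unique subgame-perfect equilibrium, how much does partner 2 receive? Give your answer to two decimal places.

340.23

Let x be partner 1's share when partner 1 proposes and y be partner 2's share when partner 2 proposes.
Partner 2 accepts iff offered ≥ 0.74·y, so x = 800 − 0.74y. Symmetrically y = 800 − 0.74x.
Substituting: x = 800 − 0.74(800 − 0.74x), giving x(1 − 0.74·0.74) = 800(1 − 0.74).
So x = 800 × 0.26 / 0.4524 ≈ 459.7701, and partner 2 receives 800 − x ≈ 340.2299.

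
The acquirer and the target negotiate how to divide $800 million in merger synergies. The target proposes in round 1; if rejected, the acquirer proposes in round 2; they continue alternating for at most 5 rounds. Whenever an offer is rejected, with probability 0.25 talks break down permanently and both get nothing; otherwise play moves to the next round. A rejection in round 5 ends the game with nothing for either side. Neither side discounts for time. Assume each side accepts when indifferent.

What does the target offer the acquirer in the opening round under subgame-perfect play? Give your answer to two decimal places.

Round 5 (the target proposes): rejection yields 0 for the acquirer; the target offers 0 and keeps 800.
Round 4 (the acquirer proposes): rejecting gives the target an expected 0.75 × 800 = 600; the acquirer offers that and keeps 200.
Round 3 (the target proposes): rejecting gives the acquirer an expected 0.75 × 200 = 150; the target offers that and keeps 650.
Round 2 (the acquirer proposes): rejecting gives the target an expected 0.75 × 650 = 487.5, so the acquirer offers 487.5, keeping 312.5.
Round 1 (the target proposes): rejecting gives the acquirer an expected 0.75 × 312.5 = 234.375. The target offers 234.375 and keeps 800 − 234.375 = 565.625.

234.38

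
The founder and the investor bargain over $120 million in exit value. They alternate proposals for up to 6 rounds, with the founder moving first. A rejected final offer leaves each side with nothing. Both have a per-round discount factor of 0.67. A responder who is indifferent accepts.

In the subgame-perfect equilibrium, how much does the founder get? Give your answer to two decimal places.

Round 6 (the investor proposes): the founder will accept anything ≥ 0, so the investor offers 0 and keeps 120.
Round 5 (the founder proposes): the investor can get 120 next round, worth 0.67 × 120 = 80.4 now; the founder offers that and keeps 39.6.
Round 4 (the investor proposes): the founder can get 39.6 next round, worth 0.67 × 39.6 = 26.532 now. The investor offers 26.532 and keeps 120 − 26.532 = 93.468.
Round 3 (the founder proposes): the investor can get 93.468 next round, worth 0.67 × 93.468 = 62.62356 now. The founder offers 62.62356 and keeps 120 − 62.62356 = 57.37644.
Round 2 (the investor proposes): the founder can get 57.37644 next round, worth 0.67 × 57.37644 = 38.4422148 now; the investor offers that and keeps 81.5577852.
Round 1 (the founder proposes): the investor can get 81.5577852 next round, worth 0.67 × 81.5577852 = 54.643716084 now. The founder offers 54.643716084 and keeps 120 − 54.643716084 = 65.356283916.

65.36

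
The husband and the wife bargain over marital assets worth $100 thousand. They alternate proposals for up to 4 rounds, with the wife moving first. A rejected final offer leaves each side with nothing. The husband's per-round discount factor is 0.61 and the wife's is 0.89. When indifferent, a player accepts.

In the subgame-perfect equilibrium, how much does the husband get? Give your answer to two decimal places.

39.83

Round 4 (the husband proposes): the wife will accept anything ≥ 0, so the husband offers 0 and keeps 100.
Round 3 (the wife proposes): the husband can get 100 next round, worth 0.61 × 100 = 61 now; the wife offers that and keeps 39.
Round 2 (the husband proposes): the wife can get 39 next round, worth 0.89 × 39 = 34.71 now, so the husband offers 34.71, keeping 65.29.
Round 1 (the wife proposes): the husband can get 65.29 next round, worth 0.61 × 65.29 = 39.8269 now, so the wife offers 39.8269, keeping 60.1731.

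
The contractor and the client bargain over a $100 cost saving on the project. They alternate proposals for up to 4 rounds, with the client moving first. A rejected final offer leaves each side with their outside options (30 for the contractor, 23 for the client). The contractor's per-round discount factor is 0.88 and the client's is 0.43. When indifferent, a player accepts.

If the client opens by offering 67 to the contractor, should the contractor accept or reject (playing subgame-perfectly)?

Work out the contractor's continuation value if the offer is rejected.
Round 4 (the contractor proposes): the client gets 23 if talks fail, so the contractor offers 23 and keeps 77.
Round 3 (the client proposes): the contractor can get 77 next round, worth 0.88 × 77 = 67.76 now; the client offers that and keeps 32.24.
Round 2 (the contractor proposes): the client can get 32.24 next round, worth 0.43 × 32.24 = 13.8632 now. The contractor offers 13.8632 and keeps 100 − 13.8632 = 86.1368.
So by rejecting in round 1, the contractor gets 86.1368 next round, worth 0.88 × 86.1368 = 75.800384 now.
Offer 67 < 75.800384, so the contractor rejects.

Reject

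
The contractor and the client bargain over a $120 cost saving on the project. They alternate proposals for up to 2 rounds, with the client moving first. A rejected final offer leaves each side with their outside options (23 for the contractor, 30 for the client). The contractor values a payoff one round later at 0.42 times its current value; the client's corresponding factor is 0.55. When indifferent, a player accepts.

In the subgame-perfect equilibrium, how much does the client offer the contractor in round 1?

Solve by backward induction from round 2.
Round 2 (the contractor proposes): the client gets 30 if talks fail, so the contractor offers 30 and keeps 90.
Round 1 (the client proposes): the contractor can get 90 next round, worth 0.42 × 90 = 37.8 now; the client offers that and keeps 82.2.

37.8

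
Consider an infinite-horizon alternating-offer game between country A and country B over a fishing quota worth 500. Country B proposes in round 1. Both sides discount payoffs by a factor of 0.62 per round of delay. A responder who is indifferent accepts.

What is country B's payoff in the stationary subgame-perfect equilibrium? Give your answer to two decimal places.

In a stationary SPE each proposer offers the other exactly their discounted continuation value.
If country B keeps x when proposing and country A keeps y when proposing, then x = 500 − 0.62y and y = 500 − 0.62x.
Solving: x = 500(1 − 0.62) / (1 − 0.62·0.62) = 190 / 0.6156 ≈ 308.6420.
Country A gets 500 − 308.6420 ≈ 191.3580.

308.64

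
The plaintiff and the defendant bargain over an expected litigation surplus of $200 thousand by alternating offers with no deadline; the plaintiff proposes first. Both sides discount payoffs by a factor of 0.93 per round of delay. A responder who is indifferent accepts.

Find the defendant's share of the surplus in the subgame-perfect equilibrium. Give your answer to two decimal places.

96.37

When the plaintiff proposes, the defendant accepts any offer worth at least 0.93 times what the defendant would get by proposing next round; and vice versa.
This gives x = 200 − 0.93y and y = 200 − 0.93x, where x and y are each side's share when it proposes.
Hence (1 − 0.93·0.93)x = 200(1 − 0.93), i.e. 0.1351·x = 14.
x ≈ 103.6269; the defendant's share is 200 − x ≈ 96.3731.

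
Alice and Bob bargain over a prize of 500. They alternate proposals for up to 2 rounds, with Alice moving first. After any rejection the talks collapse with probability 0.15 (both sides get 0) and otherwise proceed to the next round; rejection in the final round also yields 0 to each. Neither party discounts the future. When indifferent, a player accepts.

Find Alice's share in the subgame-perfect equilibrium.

75

Round 2 (Bob proposes): rejection yields 0 for Alice; Bob offers 0 and keeps 500.
Round 1 (Alice proposes): rejecting gives Bob an expected 0.85 × 500 = 425, so Alice offers 425, keeping 75.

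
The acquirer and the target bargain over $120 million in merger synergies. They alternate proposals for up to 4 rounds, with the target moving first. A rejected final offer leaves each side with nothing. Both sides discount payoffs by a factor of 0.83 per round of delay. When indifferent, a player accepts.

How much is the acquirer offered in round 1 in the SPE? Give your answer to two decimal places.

Round 4 (the acquirer proposes): the target will accept anything ≥ 0, so the acquirer offers 0 and keeps 120.
Round 3 (the target proposes): the acquirer can get 120 next round, worth 0.83 × 120 = 99.6 now. The target offers 99.6 and keeps 120 − 99.6 = 20.4.
Round 2 (the acquirer proposes): the target can get 20.4 next round, worth 0.83 × 20.4 = 16.932 now. The acquirer offers 16.932 and keeps 120 − 16.932 = 103.068.
Round 1 (the target proposes): the acquirer can get 103.068 next round, worth 0.83 × 103.068 = 85.54644 now, so the target offers 85.54644, keeping 34.45356.

85.55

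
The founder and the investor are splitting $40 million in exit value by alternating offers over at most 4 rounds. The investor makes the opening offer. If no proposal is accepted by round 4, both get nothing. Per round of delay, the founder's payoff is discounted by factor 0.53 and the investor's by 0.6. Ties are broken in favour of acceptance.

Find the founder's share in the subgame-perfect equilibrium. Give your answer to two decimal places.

Work backward from the last round.
Round 4 (the founder proposes): rejection yields 0 for the investor; the founder offers 0 and keeps 40.
Round 3 (the investor proposes): the founder can get 40 next round, worth 0.53 × 40 = 21.2 now, so the investor offers 21.2, keeping 18.8.
Round 2 (the founder proposes): the investor can get 18.8 next round, worth 0.6 × 18.8 = 11.28 now. The founder offers 11.28 and keeps 40 − 11.28 = 28.72.
Round 1 (the investor proposes): the founder can get 28.72 next round, worth 0.53 × 28.72 = 15.2216 now, so the investor offers 15.2216, keeping 24.7784.

15.22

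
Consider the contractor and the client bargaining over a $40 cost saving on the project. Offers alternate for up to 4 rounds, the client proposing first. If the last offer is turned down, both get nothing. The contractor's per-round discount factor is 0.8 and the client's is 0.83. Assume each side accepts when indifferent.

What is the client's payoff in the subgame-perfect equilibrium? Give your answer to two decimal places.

13.31

Round 4 (the contractor proposes): the client will accept anything ≥ 0, so the contractor offers 0 and keeps 40.
Round 3 (the client proposes): the contractor can get 40 next round, worth 0.8 × 40 = 32 now; the client offers that and keeps 8.
Round 2 (the contractor proposes): the client can get 8 next round, worth 0.83 × 8 = 6.64 now. The contractor offers 6.64 and keeps 40 − 6.64 = 33.36.
Round 1 (the client proposes): the contractor can get 33.36 next round, worth 0.8 × 33.36 = 26.688 now. The client offers 26.688 and keeps 40 − 26.688 = 13.312.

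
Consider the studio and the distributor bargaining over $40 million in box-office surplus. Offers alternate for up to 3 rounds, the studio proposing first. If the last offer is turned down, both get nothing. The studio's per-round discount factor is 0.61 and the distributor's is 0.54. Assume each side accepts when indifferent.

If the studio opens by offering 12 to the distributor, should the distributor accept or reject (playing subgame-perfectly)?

Accept

Round 3 (the studio proposes): rejection yields 0 for the distributor; the studio offers 0 and keeps 40.
Round 2 (the distributor proposes): the studio can get 40 next round, worth 0.61 × 40 = 24.4 now, so the distributor offers 24.4, keeping 15.6.
So by rejecting in round 1, the distributor gets 15.6 next round, worth 0.54 × 15.6 = 8.424 now.
Offer 12 ≥ 8.424, so the distributor accepts.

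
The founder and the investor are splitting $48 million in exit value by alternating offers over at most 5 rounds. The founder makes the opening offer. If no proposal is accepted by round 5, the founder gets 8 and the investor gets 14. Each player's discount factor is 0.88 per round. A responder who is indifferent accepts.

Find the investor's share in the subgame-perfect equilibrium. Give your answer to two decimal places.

Round 5 (the founder proposes): the investor gets 14 if talks fail, so the founder offers 14 and keeps 34.
Round 4 (the investor proposes): the founder can get 34 next round, worth 0.88 × 34 = 29.92 now, so the investor offers 29.92, keeping 18.08.
Round 3 (the founder proposes): the investor can get 18.08 next round, worth 0.88 × 18.08 = 15.9104 now; the founder offers that and keeps 32.0896.
Round 2 (the investor proposes): the founder can get 32.0896 next round, worth 0.88 × 32.0896 = 28.238848 now. The investor offers 28.238848 and keeps 48 − 28.238848 = 19.761152.
Round 1 (the founder proposes): the investor can get 19.761152 next round, worth 0.88 × 19.761152 = 17.38981376 now, so the founder offers 17.38981376, keeping 30.61018624.

17.39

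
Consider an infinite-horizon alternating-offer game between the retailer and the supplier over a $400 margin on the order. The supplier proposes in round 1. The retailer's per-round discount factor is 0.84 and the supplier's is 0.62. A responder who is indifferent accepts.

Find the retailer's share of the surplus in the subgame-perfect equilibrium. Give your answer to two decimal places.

In a stationary SPE each proposer offers the other exactly their discounted continuation value.
If the supplier keeps x when proposing and the retailer keeps y when proposing, then x = 400 − 0.84y and y = 400 − 0.62x.
Solving: x = 400(1 − 0.84) / (1 − 0.62·0.84) = 64 / 0.4792 ≈ 133.5559.
The retailer gets 400 − 133.5559 ≈ 266.4441.

266.44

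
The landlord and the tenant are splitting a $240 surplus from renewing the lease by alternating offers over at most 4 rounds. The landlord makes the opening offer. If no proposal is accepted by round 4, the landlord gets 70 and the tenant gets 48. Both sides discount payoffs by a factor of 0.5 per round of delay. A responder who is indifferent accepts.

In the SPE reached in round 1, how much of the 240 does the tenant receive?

Round 4 (the tenant proposes): the landlord gets 70 if talks fail, so the tenant offers 70 and keeps 170.
Round 3 (the landlord proposes): the tenant can get 170 next round, worth 0.5 × 170 = 85 now; the landlord offers that and keeps 155.
Round 2 (the tenant proposes): the landlord can get 155 next round, worth 0.5 × 155 = 77.5 now, so the tenant offers 77.5, keeping 162.5.
Round 1 (the landlord proposes): the tenant can get 162.5 next round, worth 0.5 × 162.5 = 81.25 now; the landlord offers that and keeps 158.75.

81.25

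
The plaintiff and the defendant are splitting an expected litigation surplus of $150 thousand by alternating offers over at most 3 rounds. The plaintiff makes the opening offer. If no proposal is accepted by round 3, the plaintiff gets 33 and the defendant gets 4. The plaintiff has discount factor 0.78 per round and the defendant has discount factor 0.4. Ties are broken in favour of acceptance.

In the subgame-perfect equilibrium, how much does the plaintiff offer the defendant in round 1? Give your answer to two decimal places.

Round 3 (the plaintiff proposes): the defendant gets 4 if talks fail, so the plaintiff offers 4 and keeps 146.
Round 2 (the defendant proposes): the plaintiff can get 146 next round, worth 0.78 × 146 = 113.88 now. The defendant offers 113.88 and keeps 150 − 113.88 = 36.12.
Round 1 (the plaintiff proposes): the defendant can get 36.12 next round, worth 0.4 × 36.12 = 14.448 now. The plaintiff offers 14.448 and keeps 150 − 14.448 = 135.552.

14.45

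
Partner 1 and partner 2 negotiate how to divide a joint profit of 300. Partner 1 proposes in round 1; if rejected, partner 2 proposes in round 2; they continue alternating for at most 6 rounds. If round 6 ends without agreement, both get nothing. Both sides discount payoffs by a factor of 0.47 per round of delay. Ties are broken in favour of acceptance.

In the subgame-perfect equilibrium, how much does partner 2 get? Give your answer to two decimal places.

98.12

Solve by backward induction from round 6.
Round 6 (partner 2 proposes): partner 1 will accept anything ≥ 0, so partner 2 offers 0 and keeps 300.
Round 5 (partner 1 proposes): partner 2 can get 300 next round, worth 0.47 × 300 = 141 now, so partner 1 offers 141, keeping 159.
Round 4 (partner 2 proposes): partner 1 can get 159 next round, worth 0.47 × 159 = 74.73 now; partner 2 offers that and keeps 225.27.
Round 3 (partner 1 proposes): partner 2 can get 225.27 next round, worth 0.47 × 225.27 = 105.8769 now. Partner 1 offers 105.8769 and keeps 300 − 105.8769 = 194.1231.
Round 2 (partner 2 proposes): partner 1 can get 194.1231 next round, worth 0.47 × 194.1231 = 91.237857 now. Partner 2 offers 91.237857 and keeps 300 − 91.237857 = 208.762143.
Round 1 (partner 1 proposes): partner 2 can get 208.762143 next round, worth 0.47 × 208.762143 = 98.11820721 now, so partner 1 offers 98.11820721, keeping 201.88179279.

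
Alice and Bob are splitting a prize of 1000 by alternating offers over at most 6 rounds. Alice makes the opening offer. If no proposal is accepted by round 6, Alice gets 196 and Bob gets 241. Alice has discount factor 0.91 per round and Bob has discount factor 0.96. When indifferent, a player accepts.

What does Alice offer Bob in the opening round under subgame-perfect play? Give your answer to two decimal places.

750.93

Round 6 (Bob proposes): Alice gets 196 if talks fail, so Bob offers 196 and keeps 804.
Round 5 (Alice proposes): Bob can get 804 next round, worth 0.96 × 804 = 771.84 now; Alice offers that and keeps 228.16.
Round 4 (Bob proposes): Alice can get 228.16 next round, worth 0.91 × 228.16 = 207.6256 now; Bob offers that and keeps 792.3744.
Round 3 (Alice proposes): Bob can get 792.3744 next round, worth 0.96 × 792.3744 = 760.679424 now. Alice offers 760.679424 and keeps 1000 − 760.679424 = 239.320576.
Round 2 (Bob proposes): Alice can get 239.320576 next round, worth 0.91 × 239.320576 = 217.78172416 now. Bob offers 217.78172416 and keeps 1000 − 217.78172416 = 782.21827584.
Round 1 (Alice proposes): Bob can get 782.21827584 next round, worth 0.96 × 782.21827584 = 750.9295448064 now, so Alice offers 750.9295448064, keeping 249.0704551936.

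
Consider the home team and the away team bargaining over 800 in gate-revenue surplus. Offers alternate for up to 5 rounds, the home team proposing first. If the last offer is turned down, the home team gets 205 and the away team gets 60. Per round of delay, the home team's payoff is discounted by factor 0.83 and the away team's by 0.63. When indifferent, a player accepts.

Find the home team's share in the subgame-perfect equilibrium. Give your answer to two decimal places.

653.11

Solve by backward induction from round 5.
Round 5 (the home team proposes): the away team gets 60 if talks fail, so the home team offers 60 and keeps 740.
Round 4 (the away team proposes): the home team can get 740 next round, worth 0.83 × 740 = 614.2 now, so the away team offers 614.2, keeping 185.8.
Round 3 (the home team proposes): the away team can get 185.8 next round, worth 0.63 × 185.8 = 117.054 now; the home team offers that and keeps 682.946.
Round 2 (the away team proposes): the home team can get 682.946 next round, worth 0.83 × 682.946 = 566.84518 now, so the away team offers 566.84518, keeping 233.15482.
Round 1 (the home team proposes): the away team can get 233.15482 next round, worth 0.63 × 233.15482 = 146.8875366 now; the home team offers that and keeps 653.1124634.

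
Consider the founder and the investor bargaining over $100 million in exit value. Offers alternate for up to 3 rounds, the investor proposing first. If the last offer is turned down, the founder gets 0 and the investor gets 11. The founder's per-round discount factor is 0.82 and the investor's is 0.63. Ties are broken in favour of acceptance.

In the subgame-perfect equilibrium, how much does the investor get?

Round 3 (the investor proposes): the founder will accept anything ≥ 0, so the investor offers 0 and keeps 100.
Round 2 (the founder proposes): the investor can get 100 next round, worth 0.63 × 100 = 63 now. The founder offers 63 and keeps 100 − 63 = 37.
Round 1 (the investor proposes): the founder can get 37 next round, worth 0.82 × 37 = 30.34 now; the investor offers that and keeps 69.66.

69.66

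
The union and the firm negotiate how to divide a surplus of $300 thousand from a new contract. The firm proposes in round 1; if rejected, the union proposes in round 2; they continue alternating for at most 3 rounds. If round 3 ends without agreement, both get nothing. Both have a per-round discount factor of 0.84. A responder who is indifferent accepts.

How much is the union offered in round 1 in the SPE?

Round 3 (the firm proposes): the union will accept anything ≥ 0, so the firm offers 0 and keeps 300.
Round 2 (the union proposes): the firm can get 300 next round, worth 0.84 × 300 = 252 now. The union offers 252 and keeps 300 − 252 = 48.
Round 1 (the firm proposes): the union can get 48 next round, worth 0.84 × 48 = 40.32 now; the firm offers that and keeps 259.68.

40.32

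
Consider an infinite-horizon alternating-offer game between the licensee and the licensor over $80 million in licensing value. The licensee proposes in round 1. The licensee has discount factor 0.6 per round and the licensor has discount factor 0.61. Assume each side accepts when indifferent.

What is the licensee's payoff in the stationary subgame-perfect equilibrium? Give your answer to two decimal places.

When the licensee proposes, the licensor accepts any offer worth at least 0.61 times what the licensor would get by proposing next round; and vice versa.
This gives x = 80 − 0.61y and y = 80 − 0.6x, where x and y are each side's share when it proposes.
Hence (1 − 0.61·0.6)x = 80(1 − 0.61), i.e. 0.634·x = 31.2.
x ≈ 49.2114; the licensor's share is 80 − x ≈ 30.7886.

49.21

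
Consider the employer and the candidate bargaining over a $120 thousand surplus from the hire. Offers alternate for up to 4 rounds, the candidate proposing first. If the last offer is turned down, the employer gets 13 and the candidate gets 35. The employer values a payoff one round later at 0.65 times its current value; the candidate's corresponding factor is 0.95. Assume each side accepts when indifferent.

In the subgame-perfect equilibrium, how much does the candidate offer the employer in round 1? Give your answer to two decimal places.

Round 4 (the employer proposes): the candidate gets 35 if talks fail, so the employer offers 35 and keeps 85.
Round 3 (the candidate proposes): the employer can get 85 next round, worth 0.65 × 85 = 55.25 now. The candidate offers 55.25 and keeps 120 − 55.25 = 64.75.
Round 2 (the employer proposes): the candidate can get 64.75 next round, worth 0.95 × 64.75 = 61.5125 now; the employer offers that and keeps 58.4875.
Round 1 (the candidate proposes): the employer can get 58.4875 next round, worth 0.65 × 58.4875 = 38.016875 now. The candidate offers 38.016875 and keeps 120 − 38.016875 = 81.983125.

38.02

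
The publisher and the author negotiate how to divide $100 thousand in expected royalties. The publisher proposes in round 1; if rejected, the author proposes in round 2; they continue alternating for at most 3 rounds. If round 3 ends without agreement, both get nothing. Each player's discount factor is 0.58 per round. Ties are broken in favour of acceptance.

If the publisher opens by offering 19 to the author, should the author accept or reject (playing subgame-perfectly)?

Reject

Round 3 (the publisher proposes): the author will accept anything ≥ 0, so the publisher offers 0 and keeps 100.
Round 2 (the author proposes): the publisher can get 100 next round, worth 0.58 × 100 = 58 now. The author offers 58 and keeps 100 − 58 = 42.
So by rejecting in round 1, the author gets 42 next round, worth 0.58 × 42 = 24.36 now.
Offer 19 < 24.36, so the author rejects.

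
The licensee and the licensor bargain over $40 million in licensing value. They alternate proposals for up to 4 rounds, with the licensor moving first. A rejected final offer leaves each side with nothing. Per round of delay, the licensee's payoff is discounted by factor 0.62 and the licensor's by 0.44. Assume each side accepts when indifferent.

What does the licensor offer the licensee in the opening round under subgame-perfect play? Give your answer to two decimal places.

20.65

Round 4 (the licensee proposes): the licensor will accept anything ≥ 0, so the licensee offers 0 and keeps 40.
Round 3 (the licensor proposes): the licensee can get 40 next round, worth 0.62 × 40 = 24.8 now, so the licensor offers 24.8, keeping 15.2.
Round 2 (the licensee proposes): the licensor can get 15.2 next round, worth 0.44 × 15.2 = 6.688 now; the licensee offers that and keeps 33.312.
Round 1 (the licensor proposes): the licensee can get 33.312 next round, worth 0.62 × 33.312 = 20.65344 now. The licensor offers 20.65344 and keeps 40 − 20.65344 = 19.34656.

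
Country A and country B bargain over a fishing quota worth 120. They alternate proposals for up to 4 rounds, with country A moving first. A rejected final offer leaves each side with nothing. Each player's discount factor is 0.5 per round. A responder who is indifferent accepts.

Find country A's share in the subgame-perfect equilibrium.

75

Round 4 (country B proposes): rejection yields 0 for country A; country B offers 0 and keeps 120.
Round 3 (country A proposes): country B can get 120 next round, worth 0.5 × 120 = 60 now, so country A offers 60, keeping 60.
Round 2 (country B proposes): country A can get 60 next round, worth 0.5 × 60 = 30 now. Country B offers 30 and keeps 120 − 30 = 90.
Round 1 (country A proposes): country B can get 90 next round, worth 0.5 × 90 = 45 now; country A offers that and keeps 75.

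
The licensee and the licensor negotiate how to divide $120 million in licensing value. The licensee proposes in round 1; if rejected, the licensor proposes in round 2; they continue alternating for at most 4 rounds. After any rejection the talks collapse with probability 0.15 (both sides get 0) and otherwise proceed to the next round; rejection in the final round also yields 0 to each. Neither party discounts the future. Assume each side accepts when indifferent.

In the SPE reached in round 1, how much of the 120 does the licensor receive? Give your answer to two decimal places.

89.00

By backward induction:
Round 4 (the licensor proposes): the licensee will accept anything ≥ 0, so the licensor offers 0 and keeps 120.
Round 3 (the licensee proposes): rejecting gives the licensor an expected 0.85 × 120 = 102. The licensee offers 102 and keeps 120 − 102 = 18.
Round 2 (the licensor proposes): rejecting gives the licensee an expected 0.85 × 18 = 15.3; the licensor offers that and keeps 104.7.
Round 1 (the licensee proposes): rejecting gives the licensor an expected 0.85 × 104.7 = 88.995. The licensee offers 88.995 and keeps 120 − 88.995 = 31.005.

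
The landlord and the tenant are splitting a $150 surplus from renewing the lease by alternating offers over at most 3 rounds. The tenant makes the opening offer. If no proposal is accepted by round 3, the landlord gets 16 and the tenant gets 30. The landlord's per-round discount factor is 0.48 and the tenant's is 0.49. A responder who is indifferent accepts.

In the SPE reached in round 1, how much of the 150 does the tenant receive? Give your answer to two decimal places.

109.52

Work backward from the last round.
Round 3 (the tenant proposes): the landlord gets 16 if talks fail, so the tenant offers 16 and keeps 134.
Round 2 (the landlord proposes): the tenant can get 134 next round, worth 0.49 × 134 = 65.66 now; the landlord offers that and keeps 84.34.
Round 1 (the tenant proposes): the landlord can get 84.34 next round, worth 0.48 × 84.34 = 40.4832 now. The tenant offers 40.4832 and keeps 150 − 40.4832 = 109.5168.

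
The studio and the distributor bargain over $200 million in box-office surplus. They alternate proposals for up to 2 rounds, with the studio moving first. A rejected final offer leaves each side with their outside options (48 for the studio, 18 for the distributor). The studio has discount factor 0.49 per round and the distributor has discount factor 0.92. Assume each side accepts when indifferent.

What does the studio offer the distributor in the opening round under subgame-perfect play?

139.84

Round 2 (the distributor proposes): the studio gets 48 if talks fail, so the distributor offers 48 and keeps 152.
Round 1 (the studio proposes): the distributor can get 152 next round, worth 0.92 × 152 = 139.84 now. The studio offers 139.84 and keeps 200 − 139.84 = 60.16.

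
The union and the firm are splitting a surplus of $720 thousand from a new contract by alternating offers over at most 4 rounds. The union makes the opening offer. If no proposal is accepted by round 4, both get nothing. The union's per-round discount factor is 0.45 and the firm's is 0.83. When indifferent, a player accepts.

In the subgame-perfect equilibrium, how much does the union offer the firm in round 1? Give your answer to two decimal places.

Round 4 (the firm proposes): the union will accept anything ≥ 0, so the firm offers 0 and keeps 720.
Round 3 (the union proposes): the firm can get 720 next round, worth 0.83 × 720 = 597.6 now; the union offers that and keeps 122.4.
Round 2 (the firm proposes): the union can get 122.4 next round, worth 0.45 × 122.4 = 55.08 now. The firm offers 55.08 and keeps 720 − 55.08 = 664.92.
Round 1 (the union proposes): the firm can get 664.92 next round, worth 0.83 × 664.92 = 551.8836 now. The union offers 551.8836 and keeps 720 − 551.8836 = 168.1164.

551.88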